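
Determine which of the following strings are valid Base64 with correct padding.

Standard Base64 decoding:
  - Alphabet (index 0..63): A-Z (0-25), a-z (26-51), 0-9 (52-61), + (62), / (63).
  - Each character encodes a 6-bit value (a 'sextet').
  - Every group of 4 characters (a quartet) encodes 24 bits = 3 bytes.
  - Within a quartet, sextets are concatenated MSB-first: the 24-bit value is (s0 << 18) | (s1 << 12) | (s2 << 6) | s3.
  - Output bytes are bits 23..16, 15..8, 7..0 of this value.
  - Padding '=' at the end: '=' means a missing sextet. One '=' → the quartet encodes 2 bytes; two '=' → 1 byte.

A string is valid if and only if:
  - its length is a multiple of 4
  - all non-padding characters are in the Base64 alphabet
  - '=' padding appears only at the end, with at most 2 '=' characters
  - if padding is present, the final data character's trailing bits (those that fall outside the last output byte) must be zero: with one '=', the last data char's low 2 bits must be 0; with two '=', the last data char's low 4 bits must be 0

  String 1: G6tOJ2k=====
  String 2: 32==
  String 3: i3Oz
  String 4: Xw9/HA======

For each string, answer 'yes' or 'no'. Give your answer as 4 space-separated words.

Answer: no no yes no

Derivation:
String 1: 'G6tOJ2k=====' → invalid (5 pad chars (max 2))
String 2: '32==' → invalid (bad trailing bits)
String 3: 'i3Oz' → valid
String 4: 'Xw9/HA======' → invalid (6 pad chars (max 2))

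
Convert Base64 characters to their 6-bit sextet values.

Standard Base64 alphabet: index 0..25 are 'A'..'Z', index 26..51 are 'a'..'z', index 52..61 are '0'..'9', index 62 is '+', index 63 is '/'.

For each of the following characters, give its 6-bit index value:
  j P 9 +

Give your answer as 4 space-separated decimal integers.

Answer: 35 15 61 62

Derivation:
'j': a..z range, 26 + ord('j') − ord('a') = 35
'P': A..Z range, ord('P') − ord('A') = 15
'9': 0..9 range, 52 + ord('9') − ord('0') = 61
'+': index 62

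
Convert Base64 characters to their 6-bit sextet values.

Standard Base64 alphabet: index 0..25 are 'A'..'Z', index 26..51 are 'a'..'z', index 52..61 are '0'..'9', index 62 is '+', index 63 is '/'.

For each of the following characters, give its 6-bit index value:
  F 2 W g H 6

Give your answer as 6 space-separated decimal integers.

'F': A..Z range, ord('F') − ord('A') = 5
'2': 0..9 range, 52 + ord('2') − ord('0') = 54
'W': A..Z range, ord('W') − ord('A') = 22
'g': a..z range, 26 + ord('g') − ord('a') = 32
'H': A..Z range, ord('H') − ord('A') = 7
'6': 0..9 range, 52 + ord('6') − ord('0') = 58

Answer: 5 54 22 32 7 58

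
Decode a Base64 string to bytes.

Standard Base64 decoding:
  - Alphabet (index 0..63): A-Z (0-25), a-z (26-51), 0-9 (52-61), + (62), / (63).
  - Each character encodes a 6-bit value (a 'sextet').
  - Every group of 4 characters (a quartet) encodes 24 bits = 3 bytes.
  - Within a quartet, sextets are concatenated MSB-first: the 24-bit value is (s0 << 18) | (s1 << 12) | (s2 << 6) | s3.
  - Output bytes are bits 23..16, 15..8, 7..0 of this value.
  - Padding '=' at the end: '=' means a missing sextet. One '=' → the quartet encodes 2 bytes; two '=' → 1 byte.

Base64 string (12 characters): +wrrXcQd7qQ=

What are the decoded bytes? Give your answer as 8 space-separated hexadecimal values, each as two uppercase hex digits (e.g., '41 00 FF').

Answer: FB 0A EB 5D C4 1D EE A4

Derivation:
After char 0 ('+'=62): chars_in_quartet=1 acc=0x3E bytes_emitted=0
After char 1 ('w'=48): chars_in_quartet=2 acc=0xFB0 bytes_emitted=0
After char 2 ('r'=43): chars_in_quartet=3 acc=0x3EC2B bytes_emitted=0
After char 3 ('r'=43): chars_in_quartet=4 acc=0xFB0AEB -> emit FB 0A EB, reset; bytes_emitted=3
After char 4 ('X'=23): chars_in_quartet=1 acc=0x17 bytes_emitted=3
After char 5 ('c'=28): chars_in_quartet=2 acc=0x5DC bytes_emitted=3
After char 6 ('Q'=16): chars_in_quartet=3 acc=0x17710 bytes_emitted=3
After char 7 ('d'=29): chars_in_quartet=4 acc=0x5DC41D -> emit 5D C4 1D, reset; bytes_emitted=6
After char 8 ('7'=59): chars_in_quartet=1 acc=0x3B bytes_emitted=6
After char 9 ('q'=42): chars_in_quartet=2 acc=0xEEA bytes_emitted=6
After char 10 ('Q'=16): chars_in_quartet=3 acc=0x3BA90 bytes_emitted=6
Padding '=': partial quartet acc=0x3BA90 -> emit EE A4; bytes_emitted=8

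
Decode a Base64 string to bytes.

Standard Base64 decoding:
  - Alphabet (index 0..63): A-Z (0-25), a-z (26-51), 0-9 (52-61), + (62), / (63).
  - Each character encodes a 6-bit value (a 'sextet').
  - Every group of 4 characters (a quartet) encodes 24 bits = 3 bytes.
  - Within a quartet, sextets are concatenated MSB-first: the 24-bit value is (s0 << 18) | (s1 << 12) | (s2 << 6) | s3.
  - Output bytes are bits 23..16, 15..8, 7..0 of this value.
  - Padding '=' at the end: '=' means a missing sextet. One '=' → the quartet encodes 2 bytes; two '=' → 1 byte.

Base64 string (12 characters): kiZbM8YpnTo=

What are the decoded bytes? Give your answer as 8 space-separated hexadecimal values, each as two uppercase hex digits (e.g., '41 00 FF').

After char 0 ('k'=36): chars_in_quartet=1 acc=0x24 bytes_emitted=0
After char 1 ('i'=34): chars_in_quartet=2 acc=0x922 bytes_emitted=0
After char 2 ('Z'=25): chars_in_quartet=3 acc=0x24899 bytes_emitted=0
After char 3 ('b'=27): chars_in_quartet=4 acc=0x92265B -> emit 92 26 5B, reset; bytes_emitted=3
After char 4 ('M'=12): chars_in_quartet=1 acc=0xC bytes_emitted=3
After char 5 ('8'=60): chars_in_quartet=2 acc=0x33C bytes_emitted=3
After char 6 ('Y'=24): chars_in_quartet=3 acc=0xCF18 bytes_emitted=3
After char 7 ('p'=41): chars_in_quartet=4 acc=0x33C629 -> emit 33 C6 29, reset; bytes_emitted=6
After char 8 ('n'=39): chars_in_quartet=1 acc=0x27 bytes_emitted=6
After char 9 ('T'=19): chars_in_quartet=2 acc=0x9D3 bytes_emitted=6
After char 10 ('o'=40): chars_in_quartet=3 acc=0x274E8 bytes_emitted=6
Padding '=': partial quartet acc=0x274E8 -> emit 9D 3A; bytes_emitted=8

Answer: 92 26 5B 33 C6 29 9D 3A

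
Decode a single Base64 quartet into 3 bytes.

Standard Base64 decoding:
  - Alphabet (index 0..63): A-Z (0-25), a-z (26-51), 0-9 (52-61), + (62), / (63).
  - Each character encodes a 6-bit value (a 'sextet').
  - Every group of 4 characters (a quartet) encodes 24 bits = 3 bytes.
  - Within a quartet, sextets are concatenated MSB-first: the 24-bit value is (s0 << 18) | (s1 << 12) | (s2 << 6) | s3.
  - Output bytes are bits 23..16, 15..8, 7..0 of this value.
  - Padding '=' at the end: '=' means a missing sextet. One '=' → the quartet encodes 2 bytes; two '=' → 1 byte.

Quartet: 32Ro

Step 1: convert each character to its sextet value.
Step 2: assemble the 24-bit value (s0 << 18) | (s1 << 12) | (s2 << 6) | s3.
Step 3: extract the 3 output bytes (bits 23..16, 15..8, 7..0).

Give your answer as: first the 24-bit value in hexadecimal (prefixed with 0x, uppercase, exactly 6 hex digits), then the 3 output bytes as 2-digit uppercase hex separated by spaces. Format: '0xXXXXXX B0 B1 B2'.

Sextets: 3=55, 2=54, R=17, o=40
24-bit: (55<<18) | (54<<12) | (17<<6) | 40
      = 0xDC0000 | 0x036000 | 0x000440 | 0x000028
      = 0xDF6468
Bytes: (v>>16)&0xFF=DF, (v>>8)&0xFF=64, v&0xFF=68

Answer: 0xDF6468 DF 64 68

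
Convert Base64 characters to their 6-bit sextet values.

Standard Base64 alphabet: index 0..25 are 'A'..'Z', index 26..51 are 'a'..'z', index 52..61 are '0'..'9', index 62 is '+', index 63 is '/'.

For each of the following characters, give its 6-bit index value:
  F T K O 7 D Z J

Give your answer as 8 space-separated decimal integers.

Answer: 5 19 10 14 59 3 25 9

Derivation:
'F': A..Z range, ord('F') − ord('A') = 5
'T': A..Z range, ord('T') − ord('A') = 19
'K': A..Z range, ord('K') − ord('A') = 10
'O': A..Z range, ord('O') − ord('A') = 14
'7': 0..9 range, 52 + ord('7') − ord('0') = 59
'D': A..Z range, ord('D') − ord('A') = 3
'Z': A..Z range, ord('Z') − ord('A') = 25
'J': A..Z range, ord('J') − ord('A') = 9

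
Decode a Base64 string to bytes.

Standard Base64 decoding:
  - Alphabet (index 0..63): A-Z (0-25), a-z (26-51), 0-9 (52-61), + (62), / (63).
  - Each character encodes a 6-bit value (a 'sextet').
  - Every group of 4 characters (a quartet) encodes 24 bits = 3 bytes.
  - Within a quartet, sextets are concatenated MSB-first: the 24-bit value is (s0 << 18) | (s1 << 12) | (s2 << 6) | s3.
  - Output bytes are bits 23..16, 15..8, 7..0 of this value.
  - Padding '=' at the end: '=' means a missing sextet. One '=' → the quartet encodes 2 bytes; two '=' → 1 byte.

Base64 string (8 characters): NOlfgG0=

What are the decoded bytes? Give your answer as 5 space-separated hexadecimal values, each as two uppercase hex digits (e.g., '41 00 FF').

After char 0 ('N'=13): chars_in_quartet=1 acc=0xD bytes_emitted=0
After char 1 ('O'=14): chars_in_quartet=2 acc=0x34E bytes_emitted=0
After char 2 ('l'=37): chars_in_quartet=3 acc=0xD3A5 bytes_emitted=0
After char 3 ('f'=31): chars_in_quartet=4 acc=0x34E95F -> emit 34 E9 5F, reset; bytes_emitted=3
After char 4 ('g'=32): chars_in_quartet=1 acc=0x20 bytes_emitted=3
After char 5 ('G'=6): chars_in_quartet=2 acc=0x806 bytes_emitted=3
After char 6 ('0'=52): chars_in_quartet=3 acc=0x201B4 bytes_emitted=3
Padding '=': partial quartet acc=0x201B4 -> emit 80 6D; bytes_emitted=5

Answer: 34 E9 5F 80 6D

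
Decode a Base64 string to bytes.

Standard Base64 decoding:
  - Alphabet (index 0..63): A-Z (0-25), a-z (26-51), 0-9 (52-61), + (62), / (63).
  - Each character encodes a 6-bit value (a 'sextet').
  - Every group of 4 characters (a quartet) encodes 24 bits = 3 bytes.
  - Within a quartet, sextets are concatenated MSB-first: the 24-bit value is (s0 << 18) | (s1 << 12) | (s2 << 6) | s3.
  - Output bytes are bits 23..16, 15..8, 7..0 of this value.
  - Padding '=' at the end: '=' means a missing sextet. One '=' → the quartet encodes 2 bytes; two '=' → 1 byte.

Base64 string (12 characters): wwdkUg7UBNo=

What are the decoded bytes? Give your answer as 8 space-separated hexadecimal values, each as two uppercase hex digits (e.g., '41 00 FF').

After char 0 ('w'=48): chars_in_quartet=1 acc=0x30 bytes_emitted=0
After char 1 ('w'=48): chars_in_quartet=2 acc=0xC30 bytes_emitted=0
After char 2 ('d'=29): chars_in_quartet=3 acc=0x30C1D bytes_emitted=0
After char 3 ('k'=36): chars_in_quartet=4 acc=0xC30764 -> emit C3 07 64, reset; bytes_emitted=3
After char 4 ('U'=20): chars_in_quartet=1 acc=0x14 bytes_emitted=3
After char 5 ('g'=32): chars_in_quartet=2 acc=0x520 bytes_emitted=3
After char 6 ('7'=59): chars_in_quartet=3 acc=0x1483B bytes_emitted=3
After char 7 ('U'=20): chars_in_quartet=4 acc=0x520ED4 -> emit 52 0E D4, reset; bytes_emitted=6
After char 8 ('B'=1): chars_in_quartet=1 acc=0x1 bytes_emitted=6
After char 9 ('N'=13): chars_in_quartet=2 acc=0x4D bytes_emitted=6
After char 10 ('o'=40): chars_in_quartet=3 acc=0x1368 bytes_emitted=6
Padding '=': partial quartet acc=0x1368 -> emit 04 DA; bytes_emitted=8

Answer: C3 07 64 52 0E D4 04 DA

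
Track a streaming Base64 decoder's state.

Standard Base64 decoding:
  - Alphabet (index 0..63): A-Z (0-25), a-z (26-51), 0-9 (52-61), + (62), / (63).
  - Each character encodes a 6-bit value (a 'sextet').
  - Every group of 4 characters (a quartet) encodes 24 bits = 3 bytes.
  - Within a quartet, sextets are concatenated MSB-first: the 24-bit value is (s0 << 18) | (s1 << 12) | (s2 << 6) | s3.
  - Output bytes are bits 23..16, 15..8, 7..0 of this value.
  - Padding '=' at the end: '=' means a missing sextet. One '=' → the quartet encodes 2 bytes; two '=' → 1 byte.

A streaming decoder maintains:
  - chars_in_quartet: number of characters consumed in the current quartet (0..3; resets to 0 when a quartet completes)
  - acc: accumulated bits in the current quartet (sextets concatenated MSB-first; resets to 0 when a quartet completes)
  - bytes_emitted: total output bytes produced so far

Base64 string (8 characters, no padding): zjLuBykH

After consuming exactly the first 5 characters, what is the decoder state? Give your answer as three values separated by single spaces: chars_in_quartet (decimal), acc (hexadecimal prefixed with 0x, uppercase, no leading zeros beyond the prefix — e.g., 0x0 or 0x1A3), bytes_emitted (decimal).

Answer: 1 0x1 3

Derivation:
After char 0 ('z'=51): chars_in_quartet=1 acc=0x33 bytes_emitted=0
After char 1 ('j'=35): chars_in_quartet=2 acc=0xCE3 bytes_emitted=0
After char 2 ('L'=11): chars_in_quartet=3 acc=0x338CB bytes_emitted=0
After char 3 ('u'=46): chars_in_quartet=4 acc=0xCE32EE -> emit CE 32 EE, reset; bytes_emitted=3
After char 4 ('B'=1): chars_in_quartet=1 acc=0x1 bytes_emitted=3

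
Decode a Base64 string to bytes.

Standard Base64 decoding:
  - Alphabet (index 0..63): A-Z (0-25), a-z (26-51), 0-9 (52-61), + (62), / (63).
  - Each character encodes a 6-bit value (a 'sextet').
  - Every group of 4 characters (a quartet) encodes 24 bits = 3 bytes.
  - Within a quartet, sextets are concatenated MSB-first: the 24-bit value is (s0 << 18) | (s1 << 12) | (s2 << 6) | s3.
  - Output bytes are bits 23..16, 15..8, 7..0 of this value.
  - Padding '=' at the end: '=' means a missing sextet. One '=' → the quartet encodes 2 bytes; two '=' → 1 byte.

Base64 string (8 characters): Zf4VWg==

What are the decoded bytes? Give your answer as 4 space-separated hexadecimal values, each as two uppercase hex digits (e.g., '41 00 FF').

Answer: 65 FE 15 5A

Derivation:
After char 0 ('Z'=25): chars_in_quartet=1 acc=0x19 bytes_emitted=0
After char 1 ('f'=31): chars_in_quartet=2 acc=0x65F bytes_emitted=0
After char 2 ('4'=56): chars_in_quartet=3 acc=0x197F8 bytes_emitted=0
After char 3 ('V'=21): chars_in_quartet=4 acc=0x65FE15 -> emit 65 FE 15, reset; bytes_emitted=3
After char 4 ('W'=22): chars_in_quartet=1 acc=0x16 bytes_emitted=3
After char 5 ('g'=32): chars_in_quartet=2 acc=0x5A0 bytes_emitted=3
Padding '==': partial quartet acc=0x5A0 -> emit 5A; bytes_emitted=4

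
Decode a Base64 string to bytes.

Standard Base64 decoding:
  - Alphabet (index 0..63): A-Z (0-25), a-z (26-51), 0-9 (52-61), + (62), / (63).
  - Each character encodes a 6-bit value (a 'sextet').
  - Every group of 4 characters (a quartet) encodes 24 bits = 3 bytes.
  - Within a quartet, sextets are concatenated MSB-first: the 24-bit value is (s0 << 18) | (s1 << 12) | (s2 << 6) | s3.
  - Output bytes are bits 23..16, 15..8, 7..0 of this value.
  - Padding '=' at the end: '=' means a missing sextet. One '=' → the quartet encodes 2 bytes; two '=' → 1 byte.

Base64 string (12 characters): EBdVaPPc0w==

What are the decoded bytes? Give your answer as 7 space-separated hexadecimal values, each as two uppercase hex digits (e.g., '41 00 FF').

Answer: 10 17 55 68 F3 DC D3

Derivation:
After char 0 ('E'=4): chars_in_quartet=1 acc=0x4 bytes_emitted=0
After char 1 ('B'=1): chars_in_quartet=2 acc=0x101 bytes_emitted=0
After char 2 ('d'=29): chars_in_quartet=3 acc=0x405D bytes_emitted=0
After char 3 ('V'=21): chars_in_quartet=4 acc=0x101755 -> emit 10 17 55, reset; bytes_emitted=3
After char 4 ('a'=26): chars_in_quartet=1 acc=0x1A bytes_emitted=3
After char 5 ('P'=15): chars_in_quartet=2 acc=0x68F bytes_emitted=3
After char 6 ('P'=15): chars_in_quartet=3 acc=0x1A3CF bytes_emitted=3
After char 7 ('c'=28): chars_in_quartet=4 acc=0x68F3DC -> emit 68 F3 DC, reset; bytes_emitted=6
After char 8 ('0'=52): chars_in_quartet=1 acc=0x34 bytes_emitted=6
After char 9 ('w'=48): chars_in_quartet=2 acc=0xD30 bytes_emitted=6
Padding '==': partial quartet acc=0xD30 -> emit D3; bytes_emitted=7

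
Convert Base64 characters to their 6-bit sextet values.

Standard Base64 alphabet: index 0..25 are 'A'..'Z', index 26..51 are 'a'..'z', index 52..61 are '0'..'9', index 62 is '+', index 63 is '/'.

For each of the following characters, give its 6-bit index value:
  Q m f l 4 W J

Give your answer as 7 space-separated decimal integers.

'Q': A..Z range, ord('Q') − ord('A') = 16
'm': a..z range, 26 + ord('m') − ord('a') = 38
'f': a..z range, 26 + ord('f') − ord('a') = 31
'l': a..z range, 26 + ord('l') − ord('a') = 37
'4': 0..9 range, 52 + ord('4') − ord('0') = 56
'W': A..Z range, ord('W') − ord('A') = 22
'J': A..Z range, ord('J') − ord('A') = 9

Answer: 16 38 31 37 56 22 9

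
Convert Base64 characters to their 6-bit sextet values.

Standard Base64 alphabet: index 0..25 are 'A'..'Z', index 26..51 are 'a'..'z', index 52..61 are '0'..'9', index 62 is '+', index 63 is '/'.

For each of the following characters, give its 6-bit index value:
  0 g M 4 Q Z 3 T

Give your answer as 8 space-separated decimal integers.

Answer: 52 32 12 56 16 25 55 19

Derivation:
'0': 0..9 range, 52 + ord('0') − ord('0') = 52
'g': a..z range, 26 + ord('g') − ord('a') = 32
'M': A..Z range, ord('M') − ord('A') = 12
'4': 0..9 range, 52 + ord('4') − ord('0') = 56
'Q': A..Z range, ord('Q') − ord('A') = 16
'Z': A..Z range, ord('Z') − ord('A') = 25
'3': 0..9 range, 52 + ord('3') − ord('0') = 55
'T': A..Z range, ord('T') − ord('A') = 19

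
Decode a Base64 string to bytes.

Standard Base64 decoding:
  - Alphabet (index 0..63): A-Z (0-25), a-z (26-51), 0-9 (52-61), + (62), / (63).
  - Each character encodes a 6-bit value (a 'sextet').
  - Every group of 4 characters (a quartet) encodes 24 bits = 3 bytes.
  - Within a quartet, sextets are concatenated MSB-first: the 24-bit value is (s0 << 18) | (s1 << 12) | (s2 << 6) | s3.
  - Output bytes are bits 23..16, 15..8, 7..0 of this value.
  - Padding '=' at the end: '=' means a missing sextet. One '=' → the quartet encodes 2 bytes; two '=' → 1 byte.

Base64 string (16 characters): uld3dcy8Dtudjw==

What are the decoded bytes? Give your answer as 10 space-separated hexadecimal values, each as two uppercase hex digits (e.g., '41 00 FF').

Answer: BA 57 77 75 CC BC 0E DB 9D 8F

Derivation:
After char 0 ('u'=46): chars_in_quartet=1 acc=0x2E bytes_emitted=0
After char 1 ('l'=37): chars_in_quartet=2 acc=0xBA5 bytes_emitted=0
After char 2 ('d'=29): chars_in_quartet=3 acc=0x2E95D bytes_emitted=0
After char 3 ('3'=55): chars_in_quartet=4 acc=0xBA5777 -> emit BA 57 77, reset; bytes_emitted=3
After char 4 ('d'=29): chars_in_quartet=1 acc=0x1D bytes_emitted=3
After char 5 ('c'=28): chars_in_quartet=2 acc=0x75C bytes_emitted=3
After char 6 ('y'=50): chars_in_quartet=3 acc=0x1D732 bytes_emitted=3
After char 7 ('8'=60): chars_in_quartet=4 acc=0x75CCBC -> emit 75 CC BC, reset; bytes_emitted=6
After char 8 ('D'=3): chars_in_quartet=1 acc=0x3 bytes_emitted=6
After char 9 ('t'=45): chars_in_quartet=2 acc=0xED bytes_emitted=6
After char 10 ('u'=46): chars_in_quartet=3 acc=0x3B6E bytes_emitted=6
After char 11 ('d'=29): chars_in_quartet=4 acc=0xEDB9D -> emit 0E DB 9D, reset; bytes_emitted=9
After char 12 ('j'=35): chars_in_quartet=1 acc=0x23 bytes_emitted=9
After char 13 ('w'=48): chars_in_quartet=2 acc=0x8F0 bytes_emitted=9
Padding '==': partial quartet acc=0x8F0 -> emit 8F; bytes_emitted=10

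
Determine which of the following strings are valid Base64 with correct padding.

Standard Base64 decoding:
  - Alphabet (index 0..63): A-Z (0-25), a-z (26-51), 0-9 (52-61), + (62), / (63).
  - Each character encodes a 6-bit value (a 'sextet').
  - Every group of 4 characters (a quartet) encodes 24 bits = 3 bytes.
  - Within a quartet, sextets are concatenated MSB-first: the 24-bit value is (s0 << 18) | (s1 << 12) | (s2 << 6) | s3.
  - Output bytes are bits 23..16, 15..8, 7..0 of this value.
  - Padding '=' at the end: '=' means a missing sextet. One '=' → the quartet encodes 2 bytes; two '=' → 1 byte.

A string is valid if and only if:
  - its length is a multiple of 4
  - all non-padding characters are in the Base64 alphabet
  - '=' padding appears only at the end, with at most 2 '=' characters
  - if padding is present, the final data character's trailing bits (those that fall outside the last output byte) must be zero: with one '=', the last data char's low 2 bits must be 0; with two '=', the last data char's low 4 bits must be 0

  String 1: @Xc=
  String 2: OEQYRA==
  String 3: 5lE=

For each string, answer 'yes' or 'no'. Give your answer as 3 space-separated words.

String 1: '@Xc=' → invalid (bad char(s): ['@'])
String 2: 'OEQYRA==' → valid
String 3: '5lE=' → valid

Answer: no yes yes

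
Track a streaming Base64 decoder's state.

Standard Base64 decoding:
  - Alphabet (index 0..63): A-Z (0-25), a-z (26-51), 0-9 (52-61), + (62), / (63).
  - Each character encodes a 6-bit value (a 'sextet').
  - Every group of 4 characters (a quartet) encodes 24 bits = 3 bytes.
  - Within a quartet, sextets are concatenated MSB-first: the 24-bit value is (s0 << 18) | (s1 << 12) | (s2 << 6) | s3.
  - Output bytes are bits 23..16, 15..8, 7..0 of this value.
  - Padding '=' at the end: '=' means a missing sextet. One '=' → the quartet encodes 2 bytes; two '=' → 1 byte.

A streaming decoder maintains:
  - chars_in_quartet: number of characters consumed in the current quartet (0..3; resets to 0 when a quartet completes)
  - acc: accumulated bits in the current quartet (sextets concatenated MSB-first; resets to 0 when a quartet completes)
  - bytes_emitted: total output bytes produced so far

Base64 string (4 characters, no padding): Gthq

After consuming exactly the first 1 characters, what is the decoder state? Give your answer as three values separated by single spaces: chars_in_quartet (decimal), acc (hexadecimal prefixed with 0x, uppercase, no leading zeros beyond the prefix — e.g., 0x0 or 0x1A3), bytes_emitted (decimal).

After char 0 ('G'=6): chars_in_quartet=1 acc=0x6 bytes_emitted=0

Answer: 1 0x6 0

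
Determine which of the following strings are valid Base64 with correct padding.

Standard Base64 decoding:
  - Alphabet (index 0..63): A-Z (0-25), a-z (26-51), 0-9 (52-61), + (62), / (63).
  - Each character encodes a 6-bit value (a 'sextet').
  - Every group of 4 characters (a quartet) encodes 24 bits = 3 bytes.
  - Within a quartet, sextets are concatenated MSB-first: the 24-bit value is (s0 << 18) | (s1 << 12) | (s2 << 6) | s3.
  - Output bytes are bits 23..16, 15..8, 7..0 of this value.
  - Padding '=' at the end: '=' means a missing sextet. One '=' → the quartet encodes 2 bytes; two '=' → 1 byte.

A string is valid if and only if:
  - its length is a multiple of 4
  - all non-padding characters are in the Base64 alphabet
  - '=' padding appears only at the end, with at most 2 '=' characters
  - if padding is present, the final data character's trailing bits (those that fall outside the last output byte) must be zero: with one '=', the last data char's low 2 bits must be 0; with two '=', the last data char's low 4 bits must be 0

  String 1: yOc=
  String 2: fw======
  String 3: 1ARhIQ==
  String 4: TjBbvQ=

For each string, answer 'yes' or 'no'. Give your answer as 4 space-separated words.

String 1: 'yOc=' → valid
String 2: 'fw======' → invalid (6 pad chars (max 2))
String 3: '1ARhIQ==' → valid
String 4: 'TjBbvQ=' → invalid (len=7 not mult of 4)

Answer: yes no yes no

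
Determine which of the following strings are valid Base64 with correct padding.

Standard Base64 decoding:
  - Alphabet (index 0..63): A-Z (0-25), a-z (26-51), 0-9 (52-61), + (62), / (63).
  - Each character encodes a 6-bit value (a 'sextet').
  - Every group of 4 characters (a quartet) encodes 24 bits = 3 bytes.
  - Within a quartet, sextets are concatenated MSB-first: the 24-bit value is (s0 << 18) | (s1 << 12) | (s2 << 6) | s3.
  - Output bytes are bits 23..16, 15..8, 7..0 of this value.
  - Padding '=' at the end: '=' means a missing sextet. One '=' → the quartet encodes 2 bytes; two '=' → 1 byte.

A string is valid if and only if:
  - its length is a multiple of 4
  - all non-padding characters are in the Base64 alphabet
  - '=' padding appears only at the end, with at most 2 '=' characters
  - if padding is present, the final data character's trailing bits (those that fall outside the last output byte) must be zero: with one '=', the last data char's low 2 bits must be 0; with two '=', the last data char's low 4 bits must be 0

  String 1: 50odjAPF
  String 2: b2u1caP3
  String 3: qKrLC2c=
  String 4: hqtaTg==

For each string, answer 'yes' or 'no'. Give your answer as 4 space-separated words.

String 1: '50odjAPF' → valid
String 2: 'b2u1caP3' → valid
String 3: 'qKrLC2c=' → valid
String 4: 'hqtaTg==' → valid

Answer: yes yes yes yes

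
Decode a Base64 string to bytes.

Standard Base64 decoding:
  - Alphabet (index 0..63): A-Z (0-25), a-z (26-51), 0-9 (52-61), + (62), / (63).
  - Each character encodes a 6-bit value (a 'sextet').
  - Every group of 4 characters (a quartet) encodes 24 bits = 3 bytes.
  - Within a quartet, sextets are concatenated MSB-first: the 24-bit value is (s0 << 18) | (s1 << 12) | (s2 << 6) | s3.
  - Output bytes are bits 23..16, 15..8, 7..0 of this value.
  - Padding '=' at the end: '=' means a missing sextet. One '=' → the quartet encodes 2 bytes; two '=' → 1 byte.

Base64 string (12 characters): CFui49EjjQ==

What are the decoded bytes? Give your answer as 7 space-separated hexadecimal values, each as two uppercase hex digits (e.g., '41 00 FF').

After char 0 ('C'=2): chars_in_quartet=1 acc=0x2 bytes_emitted=0
After char 1 ('F'=5): chars_in_quartet=2 acc=0x85 bytes_emitted=0
After char 2 ('u'=46): chars_in_quartet=3 acc=0x216E bytes_emitted=0
After char 3 ('i'=34): chars_in_quartet=4 acc=0x85BA2 -> emit 08 5B A2, reset; bytes_emitted=3
After char 4 ('4'=56): chars_in_quartet=1 acc=0x38 bytes_emitted=3
After char 5 ('9'=61): chars_in_quartet=2 acc=0xE3D bytes_emitted=3
After char 6 ('E'=4): chars_in_quartet=3 acc=0x38F44 bytes_emitted=3
After char 7 ('j'=35): chars_in_quartet=4 acc=0xE3D123 -> emit E3 D1 23, reset; bytes_emitted=6
After char 8 ('j'=35): chars_in_quartet=1 acc=0x23 bytes_emitted=6
After char 9 ('Q'=16): chars_in_quartet=2 acc=0x8D0 bytes_emitted=6
Padding '==': partial quartet acc=0x8D0 -> emit 8D; bytes_emitted=7

Answer: 08 5B A2 E3 D1 23 8D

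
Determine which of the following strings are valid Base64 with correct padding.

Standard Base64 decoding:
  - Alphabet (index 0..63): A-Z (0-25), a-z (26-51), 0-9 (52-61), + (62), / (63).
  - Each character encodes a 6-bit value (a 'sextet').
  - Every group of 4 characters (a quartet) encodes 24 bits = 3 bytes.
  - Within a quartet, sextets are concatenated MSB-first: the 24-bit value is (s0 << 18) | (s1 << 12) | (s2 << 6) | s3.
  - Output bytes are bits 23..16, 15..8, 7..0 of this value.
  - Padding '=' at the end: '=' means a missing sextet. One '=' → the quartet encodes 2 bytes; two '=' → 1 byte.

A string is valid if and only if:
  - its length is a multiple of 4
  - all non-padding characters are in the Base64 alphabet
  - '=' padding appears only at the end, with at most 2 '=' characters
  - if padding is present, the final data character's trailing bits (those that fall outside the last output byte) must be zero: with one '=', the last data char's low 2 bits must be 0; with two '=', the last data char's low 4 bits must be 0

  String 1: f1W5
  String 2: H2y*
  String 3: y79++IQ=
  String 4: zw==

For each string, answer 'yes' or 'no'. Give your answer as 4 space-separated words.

Answer: yes no yes yes

Derivation:
String 1: 'f1W5' → valid
String 2: 'H2y*' → invalid (bad char(s): ['*'])
String 3: 'y79++IQ=' → valid
String 4: 'zw==' → valid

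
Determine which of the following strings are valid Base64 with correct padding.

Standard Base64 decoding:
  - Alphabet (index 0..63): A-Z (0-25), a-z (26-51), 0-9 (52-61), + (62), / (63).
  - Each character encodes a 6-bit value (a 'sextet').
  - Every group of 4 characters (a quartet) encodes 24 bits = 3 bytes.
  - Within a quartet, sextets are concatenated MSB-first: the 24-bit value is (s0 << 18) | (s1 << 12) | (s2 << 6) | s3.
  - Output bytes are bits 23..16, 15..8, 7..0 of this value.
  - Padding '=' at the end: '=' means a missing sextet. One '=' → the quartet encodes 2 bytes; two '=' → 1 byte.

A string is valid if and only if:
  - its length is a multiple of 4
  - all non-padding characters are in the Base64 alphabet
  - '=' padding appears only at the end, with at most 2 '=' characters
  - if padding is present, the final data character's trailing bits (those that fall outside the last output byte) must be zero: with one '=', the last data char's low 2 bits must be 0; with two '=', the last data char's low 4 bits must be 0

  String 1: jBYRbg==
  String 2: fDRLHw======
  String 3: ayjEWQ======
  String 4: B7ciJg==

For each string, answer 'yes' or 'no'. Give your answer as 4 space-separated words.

String 1: 'jBYRbg==' → valid
String 2: 'fDRLHw======' → invalid (6 pad chars (max 2))
String 3: 'ayjEWQ======' → invalid (6 pad chars (max 2))
String 4: 'B7ciJg==' → valid

Answer: yes no no yes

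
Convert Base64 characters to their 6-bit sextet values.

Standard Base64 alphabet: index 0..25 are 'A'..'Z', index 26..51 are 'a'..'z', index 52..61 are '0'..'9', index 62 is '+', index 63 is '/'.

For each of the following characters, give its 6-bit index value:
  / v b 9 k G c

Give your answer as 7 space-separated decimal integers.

Answer: 63 47 27 61 36 6 28

Derivation:
'/': index 63
'v': a..z range, 26 + ord('v') − ord('a') = 47
'b': a..z range, 26 + ord('b') − ord('a') = 27
'9': 0..9 range, 52 + ord('9') − ord('0') = 61
'k': a..z range, 26 + ord('k') − ord('a') = 36
'G': A..Z range, ord('G') − ord('A') = 6
'c': a..z range, 26 + ord('c') − ord('a') = 28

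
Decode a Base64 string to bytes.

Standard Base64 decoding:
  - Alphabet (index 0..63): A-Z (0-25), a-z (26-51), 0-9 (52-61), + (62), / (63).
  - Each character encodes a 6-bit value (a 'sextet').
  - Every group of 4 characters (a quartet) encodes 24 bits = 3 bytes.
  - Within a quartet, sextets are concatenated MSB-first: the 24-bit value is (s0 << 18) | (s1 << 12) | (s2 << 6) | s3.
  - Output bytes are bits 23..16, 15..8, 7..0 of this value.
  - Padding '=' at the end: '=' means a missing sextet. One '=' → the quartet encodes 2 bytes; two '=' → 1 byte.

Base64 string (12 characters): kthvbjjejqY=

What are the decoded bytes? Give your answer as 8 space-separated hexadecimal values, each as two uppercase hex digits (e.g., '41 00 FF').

Answer: 92 D8 6F 6E 38 DE 8E A6

Derivation:
After char 0 ('k'=36): chars_in_quartet=1 acc=0x24 bytes_emitted=0
After char 1 ('t'=45): chars_in_quartet=2 acc=0x92D bytes_emitted=0
After char 2 ('h'=33): chars_in_quartet=3 acc=0x24B61 bytes_emitted=0
After char 3 ('v'=47): chars_in_quartet=4 acc=0x92D86F -> emit 92 D8 6F, reset; bytes_emitted=3
After char 4 ('b'=27): chars_in_quartet=1 acc=0x1B bytes_emitted=3
After char 5 ('j'=35): chars_in_quartet=2 acc=0x6E3 bytes_emitted=3
After char 6 ('j'=35): chars_in_quartet=3 acc=0x1B8E3 bytes_emitted=3
After char 7 ('e'=30): chars_in_quartet=4 acc=0x6E38DE -> emit 6E 38 DE, reset; bytes_emitted=6
After char 8 ('j'=35): chars_in_quartet=1 acc=0x23 bytes_emitted=6
After char 9 ('q'=42): chars_in_quartet=2 acc=0x8EA bytes_emitted=6
After char 10 ('Y'=24): chars_in_quartet=3 acc=0x23A98 bytes_emitted=6
Padding '=': partial quartet acc=0x23A98 -> emit 8E A6; bytes_emitted=8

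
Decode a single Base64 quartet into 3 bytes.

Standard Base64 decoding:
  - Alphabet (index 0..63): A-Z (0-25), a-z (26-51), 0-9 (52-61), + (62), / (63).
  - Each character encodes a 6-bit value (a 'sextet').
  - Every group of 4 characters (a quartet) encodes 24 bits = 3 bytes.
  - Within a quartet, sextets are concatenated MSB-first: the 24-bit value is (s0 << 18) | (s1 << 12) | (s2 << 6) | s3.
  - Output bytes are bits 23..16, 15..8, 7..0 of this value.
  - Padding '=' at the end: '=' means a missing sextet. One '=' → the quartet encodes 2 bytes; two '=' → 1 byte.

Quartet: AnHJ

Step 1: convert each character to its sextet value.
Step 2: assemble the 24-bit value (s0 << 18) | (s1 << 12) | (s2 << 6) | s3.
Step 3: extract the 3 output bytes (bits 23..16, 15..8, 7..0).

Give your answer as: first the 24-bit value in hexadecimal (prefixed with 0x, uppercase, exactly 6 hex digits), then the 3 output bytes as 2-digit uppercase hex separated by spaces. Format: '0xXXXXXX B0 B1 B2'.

Sextets: A=0, n=39, H=7, J=9
24-bit: (0<<18) | (39<<12) | (7<<6) | 9
      = 0x000000 | 0x027000 | 0x0001C0 | 0x000009
      = 0x0271C9
Bytes: (v>>16)&0xFF=02, (v>>8)&0xFF=71, v&0xFF=C9

Answer: 0x0271C9 02 71 C9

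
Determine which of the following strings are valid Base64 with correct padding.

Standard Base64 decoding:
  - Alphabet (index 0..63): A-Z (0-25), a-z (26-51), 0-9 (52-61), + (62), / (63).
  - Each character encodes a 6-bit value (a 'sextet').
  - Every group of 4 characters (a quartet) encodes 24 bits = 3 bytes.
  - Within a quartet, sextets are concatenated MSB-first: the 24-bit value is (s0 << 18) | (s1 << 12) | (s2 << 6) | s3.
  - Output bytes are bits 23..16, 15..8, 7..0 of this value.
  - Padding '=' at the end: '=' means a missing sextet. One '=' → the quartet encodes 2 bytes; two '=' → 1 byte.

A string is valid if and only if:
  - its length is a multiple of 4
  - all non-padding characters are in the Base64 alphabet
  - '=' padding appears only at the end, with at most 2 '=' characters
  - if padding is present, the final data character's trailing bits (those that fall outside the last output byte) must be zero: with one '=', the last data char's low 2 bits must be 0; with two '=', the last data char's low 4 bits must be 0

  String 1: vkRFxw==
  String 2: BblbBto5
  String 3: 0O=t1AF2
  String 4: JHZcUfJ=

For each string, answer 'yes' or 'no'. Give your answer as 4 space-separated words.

String 1: 'vkRFxw==' → valid
String 2: 'BblbBto5' → valid
String 3: '0O=t1AF2' → invalid (bad char(s): ['=']; '=' in middle)
String 4: 'JHZcUfJ=' → invalid (bad trailing bits)

Answer: yes yes no no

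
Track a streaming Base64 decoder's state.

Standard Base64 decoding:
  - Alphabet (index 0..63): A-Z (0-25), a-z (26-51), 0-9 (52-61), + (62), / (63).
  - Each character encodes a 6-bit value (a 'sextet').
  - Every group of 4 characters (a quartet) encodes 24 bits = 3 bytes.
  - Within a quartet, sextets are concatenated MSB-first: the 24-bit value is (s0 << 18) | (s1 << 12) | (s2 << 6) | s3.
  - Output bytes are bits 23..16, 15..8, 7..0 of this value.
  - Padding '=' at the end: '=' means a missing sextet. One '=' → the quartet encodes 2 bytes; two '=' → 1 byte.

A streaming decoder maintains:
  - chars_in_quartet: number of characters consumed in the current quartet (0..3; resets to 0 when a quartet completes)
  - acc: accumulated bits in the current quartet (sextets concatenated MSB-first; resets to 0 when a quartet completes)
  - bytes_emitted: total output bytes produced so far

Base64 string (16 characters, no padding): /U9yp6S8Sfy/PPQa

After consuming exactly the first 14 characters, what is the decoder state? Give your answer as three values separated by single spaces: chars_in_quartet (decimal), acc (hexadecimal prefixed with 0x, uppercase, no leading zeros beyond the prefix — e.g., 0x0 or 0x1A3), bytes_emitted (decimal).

Answer: 2 0x3CF 9

Derivation:
After char 0 ('/'=63): chars_in_quartet=1 acc=0x3F bytes_emitted=0
After char 1 ('U'=20): chars_in_quartet=2 acc=0xFD4 bytes_emitted=0
After char 2 ('9'=61): chars_in_quartet=3 acc=0x3F53D bytes_emitted=0
After char 3 ('y'=50): chars_in_quartet=4 acc=0xFD4F72 -> emit FD 4F 72, reset; bytes_emitted=3
After char 4 ('p'=41): chars_in_quartet=1 acc=0x29 bytes_emitted=3
After char 5 ('6'=58): chars_in_quartet=2 acc=0xA7A bytes_emitted=3
After char 6 ('S'=18): chars_in_quartet=3 acc=0x29E92 bytes_emitted=3
After char 7 ('8'=60): chars_in_quartet=4 acc=0xA7A4BC -> emit A7 A4 BC, reset; bytes_emitted=6
After char 8 ('S'=18): chars_in_quartet=1 acc=0x12 bytes_emitted=6
After char 9 ('f'=31): chars_in_quartet=2 acc=0x49F bytes_emitted=6
After char 10 ('y'=50): chars_in_quartet=3 acc=0x127F2 bytes_emitted=6
After char 11 ('/'=63): chars_in_quartet=4 acc=0x49FCBF -> emit 49 FC BF, reset; bytes_emitted=9
After char 12 ('P'=15): chars_in_quartet=1 acc=0xF bytes_emitted=9
After char 13 ('P'=15): chars_in_quartet=2 acc=0x3CF bytes_emitted=9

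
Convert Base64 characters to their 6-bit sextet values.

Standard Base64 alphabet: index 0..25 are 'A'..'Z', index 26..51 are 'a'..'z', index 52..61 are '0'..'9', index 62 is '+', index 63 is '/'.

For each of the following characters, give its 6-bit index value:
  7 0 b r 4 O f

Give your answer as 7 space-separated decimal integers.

Answer: 59 52 27 43 56 14 31

Derivation:
'7': 0..9 range, 52 + ord('7') − ord('0') = 59
'0': 0..9 range, 52 + ord('0') − ord('0') = 52
'b': a..z range, 26 + ord('b') − ord('a') = 27
'r': a..z range, 26 + ord('r') − ord('a') = 43
'4': 0..9 range, 52 + ord('4') − ord('0') = 56
'O': A..Z range, ord('O') − ord('A') = 14
'f': a..z range, 26 + ord('f') − ord('a') = 31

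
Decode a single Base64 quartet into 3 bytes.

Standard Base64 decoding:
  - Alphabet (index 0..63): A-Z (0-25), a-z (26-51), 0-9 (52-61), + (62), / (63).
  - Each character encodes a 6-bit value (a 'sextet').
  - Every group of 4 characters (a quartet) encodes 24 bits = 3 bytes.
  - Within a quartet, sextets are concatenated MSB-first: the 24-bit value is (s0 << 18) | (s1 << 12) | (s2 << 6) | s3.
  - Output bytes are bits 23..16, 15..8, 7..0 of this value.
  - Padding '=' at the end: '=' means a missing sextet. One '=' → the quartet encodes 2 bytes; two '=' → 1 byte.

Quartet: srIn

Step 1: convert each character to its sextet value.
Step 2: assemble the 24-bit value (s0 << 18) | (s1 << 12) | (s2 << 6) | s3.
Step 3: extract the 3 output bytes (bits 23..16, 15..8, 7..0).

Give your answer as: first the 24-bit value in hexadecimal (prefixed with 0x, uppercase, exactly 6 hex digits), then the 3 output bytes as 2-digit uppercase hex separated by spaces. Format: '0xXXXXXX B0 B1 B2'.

Sextets: s=44, r=43, I=8, n=39
24-bit: (44<<18) | (43<<12) | (8<<6) | 39
      = 0xB00000 | 0x02B000 | 0x000200 | 0x000027
      = 0xB2B227
Bytes: (v>>16)&0xFF=B2, (v>>8)&0xFF=B2, v&0xFF=27

Answer: 0xB2B227 B2 B2 27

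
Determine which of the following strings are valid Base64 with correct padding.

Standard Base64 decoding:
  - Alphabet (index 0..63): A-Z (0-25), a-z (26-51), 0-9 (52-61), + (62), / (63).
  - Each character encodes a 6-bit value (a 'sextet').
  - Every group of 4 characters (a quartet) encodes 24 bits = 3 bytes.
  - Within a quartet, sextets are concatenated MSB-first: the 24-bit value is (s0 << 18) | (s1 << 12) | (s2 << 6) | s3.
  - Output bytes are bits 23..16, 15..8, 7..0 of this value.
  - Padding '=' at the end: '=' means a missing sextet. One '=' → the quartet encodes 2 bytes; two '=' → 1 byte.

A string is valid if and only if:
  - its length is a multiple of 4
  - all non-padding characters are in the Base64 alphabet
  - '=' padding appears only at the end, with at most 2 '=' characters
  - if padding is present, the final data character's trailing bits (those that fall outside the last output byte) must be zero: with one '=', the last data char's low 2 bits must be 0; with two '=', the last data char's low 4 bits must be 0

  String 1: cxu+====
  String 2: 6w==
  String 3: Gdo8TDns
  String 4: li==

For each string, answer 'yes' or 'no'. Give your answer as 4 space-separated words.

Answer: no yes yes no

Derivation:
String 1: 'cxu+====' → invalid (4 pad chars (max 2))
String 2: '6w==' → valid
String 3: 'Gdo8TDns' → valid
String 4: 'li==' → invalid (bad trailing bits)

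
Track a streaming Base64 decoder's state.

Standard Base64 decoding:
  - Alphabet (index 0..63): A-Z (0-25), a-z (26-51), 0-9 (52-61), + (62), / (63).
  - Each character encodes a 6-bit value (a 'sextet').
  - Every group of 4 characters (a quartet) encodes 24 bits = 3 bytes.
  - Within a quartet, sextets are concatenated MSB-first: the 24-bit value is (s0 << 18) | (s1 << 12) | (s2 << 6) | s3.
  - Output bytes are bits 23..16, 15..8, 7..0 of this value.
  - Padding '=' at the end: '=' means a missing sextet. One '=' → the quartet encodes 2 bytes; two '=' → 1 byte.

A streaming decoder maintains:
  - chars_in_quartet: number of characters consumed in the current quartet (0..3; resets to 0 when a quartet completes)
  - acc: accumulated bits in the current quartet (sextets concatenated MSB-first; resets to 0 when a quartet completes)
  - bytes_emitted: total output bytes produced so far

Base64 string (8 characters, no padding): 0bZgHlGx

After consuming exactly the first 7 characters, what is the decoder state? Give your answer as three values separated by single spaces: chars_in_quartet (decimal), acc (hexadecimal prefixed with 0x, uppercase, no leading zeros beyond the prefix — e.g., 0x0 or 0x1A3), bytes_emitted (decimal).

After char 0 ('0'=52): chars_in_quartet=1 acc=0x34 bytes_emitted=0
After char 1 ('b'=27): chars_in_quartet=2 acc=0xD1B bytes_emitted=0
After char 2 ('Z'=25): chars_in_quartet=3 acc=0x346D9 bytes_emitted=0
After char 3 ('g'=32): chars_in_quartet=4 acc=0xD1B660 -> emit D1 B6 60, reset; bytes_emitted=3
After char 4 ('H'=7): chars_in_quartet=1 acc=0x7 bytes_emitted=3
After char 5 ('l'=37): chars_in_quartet=2 acc=0x1E5 bytes_emitted=3
After char 6 ('G'=6): chars_in_quartet=3 acc=0x7946 bytes_emitted=3

Answer: 3 0x7946 3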